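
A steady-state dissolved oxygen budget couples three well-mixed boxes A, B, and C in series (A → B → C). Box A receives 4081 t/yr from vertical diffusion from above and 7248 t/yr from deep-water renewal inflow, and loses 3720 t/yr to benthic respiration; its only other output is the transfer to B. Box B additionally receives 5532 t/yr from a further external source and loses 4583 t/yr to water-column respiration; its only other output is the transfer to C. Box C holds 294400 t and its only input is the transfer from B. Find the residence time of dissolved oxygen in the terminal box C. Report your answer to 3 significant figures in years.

34.4 yr

Box A: F(A→B) = (4081 + 7248) − 3720 = 7609.0 t/yr.
Box B: F(B→C) = (7609.0 + 5532) − 4583 = 8558.0 t/yr.
Box C throughput = its input = 8558.0 t/yr; τ = 294400 / 8558.0 = 34.40 yr.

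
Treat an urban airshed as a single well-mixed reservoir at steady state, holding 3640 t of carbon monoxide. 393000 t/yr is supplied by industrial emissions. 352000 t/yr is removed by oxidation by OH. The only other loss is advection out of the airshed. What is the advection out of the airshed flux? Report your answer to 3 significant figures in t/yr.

At steady state ΣF_in = ΣF_out.
ΣF_in = 393000 t/yr.
Advection out of the airshed flux = ΣF_in − (352000) = 393000 − 352000 = 41000 t/yr.

41000 t/yr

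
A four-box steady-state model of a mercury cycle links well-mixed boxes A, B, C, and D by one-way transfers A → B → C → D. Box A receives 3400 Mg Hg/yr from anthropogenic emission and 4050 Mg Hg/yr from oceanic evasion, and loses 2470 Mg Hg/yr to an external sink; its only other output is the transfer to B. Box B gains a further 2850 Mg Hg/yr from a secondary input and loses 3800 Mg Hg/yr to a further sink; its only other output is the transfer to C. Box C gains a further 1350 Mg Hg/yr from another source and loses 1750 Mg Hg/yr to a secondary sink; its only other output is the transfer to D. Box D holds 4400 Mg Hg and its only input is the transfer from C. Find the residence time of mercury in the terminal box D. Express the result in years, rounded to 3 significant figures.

Box A: F(A→B) = (3400 + 4050) − 2470 = 4980.0 Mg Hg/yr.
Box B: F(B→C) = (4980.0 + 2850) − 3800 = 4030.0 Mg Hg/yr.
Box C: F(C→D) = (4030.0 + 1350) − 1750 = 3630.0 Mg Hg/yr.
Box D throughput = its input = 3630.0 Mg Hg/yr; τ = 4400 / 3630.0 = 1.212 yr.

1.21 yr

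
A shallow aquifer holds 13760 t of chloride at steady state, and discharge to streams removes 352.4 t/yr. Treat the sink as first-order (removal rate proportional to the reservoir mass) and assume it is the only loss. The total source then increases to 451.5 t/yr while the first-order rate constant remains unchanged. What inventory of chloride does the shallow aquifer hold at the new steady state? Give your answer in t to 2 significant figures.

Rate constant k = F/M = 352.4 / 13760 = 0.02561 yr⁻¹.
At the new steady state, source = k·M_new ⇒ M_new = 451.5 / 0.02561 = 17630 t.
(Equivalently M_new = M × F_new/F_old = 13760 × 451.5/352.4.)

18000 t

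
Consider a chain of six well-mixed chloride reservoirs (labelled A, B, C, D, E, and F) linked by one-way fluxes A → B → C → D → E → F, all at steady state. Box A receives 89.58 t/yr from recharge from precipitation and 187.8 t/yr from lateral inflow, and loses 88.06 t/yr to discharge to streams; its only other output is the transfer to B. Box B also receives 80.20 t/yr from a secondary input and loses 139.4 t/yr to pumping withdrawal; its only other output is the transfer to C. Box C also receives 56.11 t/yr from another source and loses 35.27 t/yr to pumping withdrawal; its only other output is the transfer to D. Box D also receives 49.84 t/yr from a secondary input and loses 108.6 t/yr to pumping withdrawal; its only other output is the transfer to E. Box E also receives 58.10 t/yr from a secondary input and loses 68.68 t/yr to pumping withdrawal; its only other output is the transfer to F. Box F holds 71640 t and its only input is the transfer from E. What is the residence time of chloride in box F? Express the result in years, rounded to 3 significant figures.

878 yr

Box A: F(A→B) = (89.58 + 187.8) − 88.06 = 189.32 t/yr.
Box B: F(B→C) = (189.32 + 80.20) − 139.4 = 130.12 t/yr.
Box C: F(C→D) = (130.12 + 56.11) − 35.27 = 150.96 t/yr.
Box D: F(D→E) = (150.96 + 49.84) − 108.6 = 92.200 t/yr.
Box E: F(E→F) = (92.200 + 58.10) − 68.68 = 81.620 t/yr.
Box F throughput = its input = 81.620 t/yr; τ = 71640 / 81.620 = 877.7 yr.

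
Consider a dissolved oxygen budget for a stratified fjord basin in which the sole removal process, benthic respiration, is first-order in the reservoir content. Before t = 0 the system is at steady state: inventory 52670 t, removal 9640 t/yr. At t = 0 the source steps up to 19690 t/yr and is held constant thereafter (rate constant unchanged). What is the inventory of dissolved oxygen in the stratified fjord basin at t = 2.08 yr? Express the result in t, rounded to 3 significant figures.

Residence time τ = M₀/F₀ = 5.464 yr. The eventual steady state is M_∞ = M₀·(F₁/F₀) = 52670 × 19690/9640 = 107580 t.
The anomaly ΔM(t) = M(t) − M_∞ decays as ΔM₀·e^(−t/τ) with ΔM₀ = 52670 − 107580 = −54910 t.
At t = 2.08 yr, e^(−t/τ) = e^(−0.3807) = 0.6834, so ΔM = −37520 t and M = 107580 − 37520 = 70055 t.

70100 t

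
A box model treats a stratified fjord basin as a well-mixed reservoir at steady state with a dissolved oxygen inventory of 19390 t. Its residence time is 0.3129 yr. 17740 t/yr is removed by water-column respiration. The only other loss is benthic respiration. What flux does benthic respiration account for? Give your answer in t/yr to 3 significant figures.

Total removal F = M/τ = 19390 / 0.3129 = 61970 t/yr.
Benthic respiration = F − (17740) = 61970 − 17740 = 44230 t/yr.

44200 t/yr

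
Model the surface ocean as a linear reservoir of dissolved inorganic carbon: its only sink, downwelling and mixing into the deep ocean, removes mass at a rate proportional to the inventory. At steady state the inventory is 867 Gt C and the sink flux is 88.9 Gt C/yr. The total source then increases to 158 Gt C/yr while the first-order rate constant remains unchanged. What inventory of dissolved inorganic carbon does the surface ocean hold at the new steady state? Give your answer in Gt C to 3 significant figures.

Rate constant k = F/M = 88.9 / 867 = 0.1025 yr⁻¹.
At the new steady state, source = k·M_new ⇒ M_new = 158 / 0.1025 = 1541 Gt C.
(Equivalently M_new = M × F_new/F_old = 867 × 158/88.9.)

1540 Gt C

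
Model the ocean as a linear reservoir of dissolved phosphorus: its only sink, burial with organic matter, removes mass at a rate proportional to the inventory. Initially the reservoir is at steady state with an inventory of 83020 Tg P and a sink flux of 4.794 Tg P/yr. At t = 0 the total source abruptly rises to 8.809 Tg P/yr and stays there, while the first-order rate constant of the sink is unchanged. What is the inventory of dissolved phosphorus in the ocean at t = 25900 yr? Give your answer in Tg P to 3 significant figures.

τ = M₀/F₀ = 83020/4.794 = 17320 yr; rate constant k = 1/τ.
New steady state M_∞ = F₁/k = F₁·τ = 8.809 × 17320 = 152550 Tg P.
M(t) = M_∞ + (M₀ − M_∞)·e^(−t/τ); t/τ = 25900/17320 = 1.496, so e^(−t/τ) = 0.2241.
M(t) = 152550 − 69530 × 0.2241 = 136970 Tg P.

137000 Tg P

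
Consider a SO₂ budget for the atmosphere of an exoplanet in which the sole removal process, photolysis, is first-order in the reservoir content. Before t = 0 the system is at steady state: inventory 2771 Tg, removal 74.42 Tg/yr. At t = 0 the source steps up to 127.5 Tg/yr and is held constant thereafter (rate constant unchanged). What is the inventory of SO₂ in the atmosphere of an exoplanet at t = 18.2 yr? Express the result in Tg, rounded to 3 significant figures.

The sink rate constant is k = F₀/M₀ = 74.42/2771 = 0.02686 yr⁻¹.
Solving dM/dt = F₁ − kM with M(0) = M₀ gives M(t) = F₁/k + (M₀ − F₁/k)·e^(−kt).
F₁/k = 127.5/0.02686 = 4747.4 Tg; kt = 0.02686 × 18.2 = 0.4888, e^(−kt) = 0.6134.
M(18.2) = 4747.4 + (2771 − 4747.4) × 0.6134 = 4747.4 − 1212 = 3535.1 Tg.

3540 Tg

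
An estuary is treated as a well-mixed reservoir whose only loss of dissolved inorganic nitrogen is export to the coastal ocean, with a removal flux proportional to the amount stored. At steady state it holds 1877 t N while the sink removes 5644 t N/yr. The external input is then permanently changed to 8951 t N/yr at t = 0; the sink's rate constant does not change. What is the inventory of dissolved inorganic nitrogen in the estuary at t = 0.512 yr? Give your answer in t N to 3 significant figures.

The sink rate constant is k = F₀/M₀ = 5644/1877 = 3.007 yr⁻¹.
Solving dM/dt = F₁ − kM with M(0) = M₀ gives M(t) = F₁/k + (M₀ − F₁/k)·e^(−kt).
F₁/k = 8951/3.007 = 2976.8 t N; kt = 3.007 × 0.512 = 1.540, e^(−kt) = 0.2145.
M(0.512) = 2976.8 + (1877 − 2976.8) × 0.2145 = 2976.8 − 235.9 = 2740.9 t N.

2740 t N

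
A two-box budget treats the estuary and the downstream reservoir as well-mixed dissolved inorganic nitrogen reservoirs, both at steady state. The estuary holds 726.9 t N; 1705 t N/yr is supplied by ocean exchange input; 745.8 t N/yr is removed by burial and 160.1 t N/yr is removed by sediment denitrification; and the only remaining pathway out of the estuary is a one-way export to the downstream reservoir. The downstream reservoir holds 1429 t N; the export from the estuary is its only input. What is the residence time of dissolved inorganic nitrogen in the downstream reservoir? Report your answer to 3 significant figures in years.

Balance the estuary: ΣF_in = 1705.0 t N/yr.
Export to the downstream reservoir = ΣF_in − (745.8 + 160.1) = 799.10 t N/yr.
At steady state the output of the downstream reservoir equals its input, 799.10 t N/yr.
τ = M / F = 1429 / 799.10 = 1.788 yr.

1.79 yr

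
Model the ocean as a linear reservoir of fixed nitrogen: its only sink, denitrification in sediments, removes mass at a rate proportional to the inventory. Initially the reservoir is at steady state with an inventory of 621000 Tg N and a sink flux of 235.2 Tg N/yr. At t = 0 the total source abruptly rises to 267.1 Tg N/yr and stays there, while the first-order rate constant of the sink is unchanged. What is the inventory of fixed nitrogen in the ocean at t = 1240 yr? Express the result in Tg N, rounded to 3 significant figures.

653000 Tg N

The sink rate constant is k = F₀/M₀ = 235.2/621000 = 0.0003787 yr⁻¹.
Solving dM/dt = F₁ − kM with M(0) = M₀ gives M(t) = F₁/k + (M₀ − F₁/k)·e^(−kt).
F₁/k = 267.1/0.0003787 = 705230 Tg N; kt = 0.0003787 × 1240 = 0.4696, e^(−kt) = 0.6252.
M(1240) = 705230 + (621000 − 705230) × 0.6252 = 705230 − 52660 = 652570 Tg N.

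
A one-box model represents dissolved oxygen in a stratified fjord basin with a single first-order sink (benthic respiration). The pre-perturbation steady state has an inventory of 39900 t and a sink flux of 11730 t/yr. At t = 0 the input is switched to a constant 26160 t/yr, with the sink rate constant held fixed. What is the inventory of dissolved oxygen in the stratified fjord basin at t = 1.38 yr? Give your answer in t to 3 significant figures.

The sink rate constant is k = F₀/M₀ = 11730/39900 = 0.2940 yr⁻¹.
Solving dM/dt = F₁ − kM with M(0) = M₀ gives M(t) = F₁/k + (M₀ − F₁/k)·e^(−kt).
F₁/k = 26160/0.2940 = 88984 t; kt = 0.2940 × 1.38 = 0.4057, e^(−kt) = 0.6665.
M(1.38) = 88984 + (39900 − 88984) × 0.6665 = 88984 − 32720 = 56269 t.

56300 t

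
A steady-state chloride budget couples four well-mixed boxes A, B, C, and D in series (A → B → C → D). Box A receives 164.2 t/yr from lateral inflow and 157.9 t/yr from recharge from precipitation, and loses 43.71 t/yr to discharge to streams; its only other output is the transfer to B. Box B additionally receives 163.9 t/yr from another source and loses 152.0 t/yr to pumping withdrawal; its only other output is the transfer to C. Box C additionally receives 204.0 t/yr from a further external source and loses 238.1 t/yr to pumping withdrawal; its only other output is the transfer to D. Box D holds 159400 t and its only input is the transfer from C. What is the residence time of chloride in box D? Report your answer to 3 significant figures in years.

622 yr

Box A: F(A→B) = (164.2 + 157.9) − 43.71 = 278.39 t/yr.
Box B: F(B→C) = (278.39 + 163.9) − 152.0 = 290.29 t/yr.
Box C: F(C→D) = (290.29 + 204.0) − 238.1 = 256.19 t/yr.
Box D throughput = its input = 256.19 t/yr; τ = 159400 / 256.19 = 622.2 yr.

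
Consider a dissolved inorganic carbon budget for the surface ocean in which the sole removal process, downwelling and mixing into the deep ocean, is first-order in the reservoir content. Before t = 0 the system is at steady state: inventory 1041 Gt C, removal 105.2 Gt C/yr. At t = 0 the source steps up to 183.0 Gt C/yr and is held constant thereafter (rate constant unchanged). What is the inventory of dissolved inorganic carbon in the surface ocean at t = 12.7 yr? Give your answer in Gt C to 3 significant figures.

1600 Gt C

The sink rate constant is k = F₀/M₀ = 105.2/1041 = 0.1011 yr⁻¹.
Solving dM/dt = F₁ − kM with M(0) = M₀ gives M(t) = F₁/k + (M₀ − F₁/k)·e^(−kt).
F₁/k = 183.0/0.1011 = 1810.9 Gt C; kt = 0.1011 × 12.7 = 1.283, e^(−kt) = 0.2771.
M(12.7) = 1810.9 + (1041 − 1810.9) × 0.2771 = 1810.9 − 213.3 = 1597.5 Gt C.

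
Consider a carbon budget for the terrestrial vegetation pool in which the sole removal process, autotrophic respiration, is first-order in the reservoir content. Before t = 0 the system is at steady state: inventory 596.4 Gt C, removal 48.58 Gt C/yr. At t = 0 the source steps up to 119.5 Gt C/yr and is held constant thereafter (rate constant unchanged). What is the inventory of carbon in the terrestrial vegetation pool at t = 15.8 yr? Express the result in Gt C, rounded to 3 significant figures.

1230 Gt C

Residence time τ = M₀/F₀ = 12.28 yr. The eventual steady state is M_∞ = M₀·(F₁/F₀) = 596.4 × 119.5/48.58 = 1467.1 Gt C.
The anomaly ΔM(t) = M(t) − M_∞ decays as ΔM₀·e^(−t/τ) with ΔM₀ = 596.4 − 1467.1 = −870.7 Gt C.
At t = 15.8 yr, e^(−t/τ) = e^(−1.287) = 0.2761, so ΔM = −240.4 Gt C and M = 1467.1 − 240.4 = 1226.7 Gt C.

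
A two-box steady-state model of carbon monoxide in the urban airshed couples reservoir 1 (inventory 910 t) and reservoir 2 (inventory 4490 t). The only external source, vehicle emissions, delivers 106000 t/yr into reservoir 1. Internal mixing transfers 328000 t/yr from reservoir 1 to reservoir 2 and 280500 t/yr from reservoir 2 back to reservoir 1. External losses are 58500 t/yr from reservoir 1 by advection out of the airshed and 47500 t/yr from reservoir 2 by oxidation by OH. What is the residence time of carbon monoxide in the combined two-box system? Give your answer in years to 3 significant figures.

0.0509 yr

Residence time in the combined system uses the total inventory and the total *external* removal — internal exchanges between the two boxes cancel.
M_total = 910 + 4490 = 5400.0 t.
ΣF_external_out = 58500 + 47500 = 106000 t/yr.
τ = M_total / ΣF_ext = 5400.0 / 106000 = 0.05094 yr.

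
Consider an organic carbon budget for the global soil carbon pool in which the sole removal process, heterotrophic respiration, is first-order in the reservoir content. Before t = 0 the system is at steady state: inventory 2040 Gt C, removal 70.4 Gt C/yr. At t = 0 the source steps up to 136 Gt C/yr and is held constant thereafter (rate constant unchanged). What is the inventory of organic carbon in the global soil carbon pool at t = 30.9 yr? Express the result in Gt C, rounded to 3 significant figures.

3290 Gt C

Residence time τ = M₀/F₀ = 28.98 yr. The eventual steady state is M_∞ = M₀·(F₁/F₀) = 2040 × 136/70.4 = 3940.9 Gt C.
The anomaly ΔM(t) = M(t) − M_∞ decays as ΔM₀·e^(−t/τ) with ΔM₀ = 2040 − 3940.9 = −1901 Gt C.
At t = 30.9 yr, e^(−t/τ) = e^(−1.066) = 0.3443, so ΔM = −654.4 Gt C and M = 3940.9 − 654.4 = 3286.5 Gt C.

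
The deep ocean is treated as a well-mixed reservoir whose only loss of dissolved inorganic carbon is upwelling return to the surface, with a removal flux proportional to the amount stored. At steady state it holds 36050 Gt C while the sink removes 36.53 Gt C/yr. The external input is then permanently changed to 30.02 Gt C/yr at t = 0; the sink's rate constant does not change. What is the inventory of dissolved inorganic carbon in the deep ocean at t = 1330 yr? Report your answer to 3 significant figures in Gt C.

31300 Gt C

Residence time τ = M₀/F₀ = 986.9 yr. The eventual steady state is M_∞ = M₀·(F₁/F₀) = 36050 × 30.02/36.53 = 29626 Gt C.
The anomaly ΔM(t) = M(t) − M_∞ decays as ΔM₀·e^(−t/τ) with ΔM₀ = 36050 − 29626 = 6424 Gt C.
At t = 1330 yr, e^(−t/τ) = e^(−1.348) = 0.2598, so ΔM = 1669 Gt C and M = 29626 + 1669 = 31295 Gt C.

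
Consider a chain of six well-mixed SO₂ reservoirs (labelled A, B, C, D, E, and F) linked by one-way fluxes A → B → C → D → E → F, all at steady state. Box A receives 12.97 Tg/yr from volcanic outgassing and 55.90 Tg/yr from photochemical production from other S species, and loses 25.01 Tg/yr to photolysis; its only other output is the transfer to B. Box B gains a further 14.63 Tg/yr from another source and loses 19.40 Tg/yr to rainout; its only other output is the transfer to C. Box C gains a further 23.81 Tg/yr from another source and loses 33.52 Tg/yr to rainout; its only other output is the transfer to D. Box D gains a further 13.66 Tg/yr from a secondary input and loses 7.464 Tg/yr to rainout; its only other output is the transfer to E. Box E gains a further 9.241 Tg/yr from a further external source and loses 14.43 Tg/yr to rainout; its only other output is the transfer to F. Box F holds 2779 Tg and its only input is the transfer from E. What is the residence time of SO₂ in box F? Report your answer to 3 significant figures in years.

91.5 yr

Box A: F(A→B) = (12.97 + 55.90) − 25.01 = 43.860 Tg/yr.
Box B: F(B→C) = (43.860 + 14.63) − 19.40 = 39.090 Tg/yr.
Box C: F(C→D) = (39.090 + 23.81) − 33.52 = 29.380 Tg/yr.
Box D: F(D→E) = (29.380 + 13.66) − 7.464 = 35.576 Tg/yr.
Box E: F(E→F) = (35.576 + 9.241) − 14.43 = 30.387 Tg/yr.
Box F throughput = its input = 30.387 Tg/yr; τ = 2779 / 30.387 = 91.45 yr.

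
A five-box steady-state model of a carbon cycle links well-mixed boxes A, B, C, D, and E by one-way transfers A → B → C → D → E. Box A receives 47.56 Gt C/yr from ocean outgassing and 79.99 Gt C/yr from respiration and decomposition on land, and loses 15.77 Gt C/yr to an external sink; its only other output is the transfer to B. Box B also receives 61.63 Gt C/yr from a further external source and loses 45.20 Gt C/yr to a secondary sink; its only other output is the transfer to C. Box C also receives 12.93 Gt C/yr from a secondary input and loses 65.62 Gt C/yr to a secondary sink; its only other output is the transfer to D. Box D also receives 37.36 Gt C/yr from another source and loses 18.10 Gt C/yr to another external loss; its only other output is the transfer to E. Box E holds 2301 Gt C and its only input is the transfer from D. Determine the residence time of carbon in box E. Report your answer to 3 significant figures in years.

Box A: F(A→B) = (47.56 + 79.99) − 15.77 = 111.78 Gt C/yr.
Box B: F(B→C) = (111.78 + 61.63) − 45.20 = 128.21 Gt C/yr.
Box C: F(C→D) = (128.21 + 12.93) − 65.62 = 75.520 Gt C/yr.
Box D: F(D→E) = (75.520 + 37.36) − 18.10 = 94.780 Gt C/yr.
Box E throughput = its input = 94.780 Gt C/yr; τ = 2301 / 94.780 = 24.28 yr.

24.3 yr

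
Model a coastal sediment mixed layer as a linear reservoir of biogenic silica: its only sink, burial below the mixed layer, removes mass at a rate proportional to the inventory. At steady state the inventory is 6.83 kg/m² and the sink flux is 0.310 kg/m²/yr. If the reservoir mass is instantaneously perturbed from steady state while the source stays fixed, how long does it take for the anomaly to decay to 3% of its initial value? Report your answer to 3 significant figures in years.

For a linear reservoir the anomaly decays as exp(−t/τ) with τ = M/F = 6.83/0.310 = 22.03 yr.
exp(−t/τ) = 0.03 ⇒ t = −τ ln(0.03) = 22.03 × 3.507 = 77.26 yr.

77.3 yr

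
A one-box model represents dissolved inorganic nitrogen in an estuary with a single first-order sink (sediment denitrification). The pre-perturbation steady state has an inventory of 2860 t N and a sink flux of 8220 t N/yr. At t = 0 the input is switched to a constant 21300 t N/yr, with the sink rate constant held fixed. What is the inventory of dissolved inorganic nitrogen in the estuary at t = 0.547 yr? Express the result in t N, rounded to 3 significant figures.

The sink rate constant is k = F₀/M₀ = 8220/2860 = 2.874 yr⁻¹.
Solving dM/dt = F₁ − kM with M(0) = M₀ gives M(t) = F₁/k + (M₀ − F₁/k)·e^(−kt).
F₁/k = 21300/2.874 = 7410.9 t N; kt = 2.874 × 0.547 = 1.572, e^(−kt) = 0.2076.
M(0.547) = 7410.9 + (2860 − 7410.9) × 0.2076 = 7410.9 − 944.8 = 6466.2 t N.

6470 t N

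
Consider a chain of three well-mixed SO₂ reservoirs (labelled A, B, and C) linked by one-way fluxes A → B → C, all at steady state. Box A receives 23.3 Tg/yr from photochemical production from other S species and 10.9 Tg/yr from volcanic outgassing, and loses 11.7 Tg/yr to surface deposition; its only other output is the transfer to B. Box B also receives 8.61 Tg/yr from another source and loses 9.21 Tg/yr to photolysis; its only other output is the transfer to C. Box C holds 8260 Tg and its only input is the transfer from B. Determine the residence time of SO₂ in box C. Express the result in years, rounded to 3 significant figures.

377 yr

Box A: F(A→B) = (23.3 + 10.9) − 11.7 = 22.500 Tg/yr.
Box B: F(B→C) = (22.500 + 8.61) − 9.21 = 21.900 Tg/yr.
Box C throughput = its input = 21.900 Tg/yr; τ = 8260 / 21.900 = 377.2 yr.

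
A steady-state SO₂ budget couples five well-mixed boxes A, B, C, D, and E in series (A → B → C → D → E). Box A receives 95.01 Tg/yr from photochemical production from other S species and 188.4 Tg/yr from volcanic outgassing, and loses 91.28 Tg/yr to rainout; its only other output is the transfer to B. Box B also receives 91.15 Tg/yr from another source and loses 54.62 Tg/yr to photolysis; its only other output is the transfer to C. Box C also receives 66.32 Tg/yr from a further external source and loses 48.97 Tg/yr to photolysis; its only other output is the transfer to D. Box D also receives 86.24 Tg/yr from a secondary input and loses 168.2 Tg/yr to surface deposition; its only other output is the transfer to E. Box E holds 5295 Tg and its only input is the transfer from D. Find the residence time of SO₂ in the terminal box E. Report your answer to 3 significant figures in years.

32.3 yr

Box A: F(A→B) = (95.01 + 188.4) − 91.28 = 192.13 Tg/yr.
Box B: F(B→C) = (192.13 + 91.15) − 54.62 = 228.66 Tg/yr.
Box C: F(C→D) = (228.66 + 66.32) − 48.97 = 246.01 Tg/yr.
Box D: F(D→E) = (246.01 + 86.24) − 168.2 = 164.05 Tg/yr.
Box E throughput = its input = 164.05 Tg/yr; τ = 5295 / 164.05 = 32.28 yr.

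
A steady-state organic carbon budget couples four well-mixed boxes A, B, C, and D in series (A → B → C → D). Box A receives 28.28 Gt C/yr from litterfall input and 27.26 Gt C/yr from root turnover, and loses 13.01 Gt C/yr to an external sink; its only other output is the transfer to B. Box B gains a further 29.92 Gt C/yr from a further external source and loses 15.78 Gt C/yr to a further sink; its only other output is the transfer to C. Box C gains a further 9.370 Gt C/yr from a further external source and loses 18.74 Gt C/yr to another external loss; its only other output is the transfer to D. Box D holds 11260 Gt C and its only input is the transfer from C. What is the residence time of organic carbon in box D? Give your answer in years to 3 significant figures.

238 yr

Box A: F(A→B) = (28.28 + 27.26) − 13.01 = 42.530 Gt C/yr.
Box B: F(B→C) = (42.530 + 29.92) − 15.78 = 56.670 Gt C/yr.
Box C: F(C→D) = (56.670 + 9.370) − 18.74 = 47.300 Gt C/yr.
Box D throughput = its input = 47.300 Gt C/yr; τ = 11260 / 47.300 = 238.1 yr.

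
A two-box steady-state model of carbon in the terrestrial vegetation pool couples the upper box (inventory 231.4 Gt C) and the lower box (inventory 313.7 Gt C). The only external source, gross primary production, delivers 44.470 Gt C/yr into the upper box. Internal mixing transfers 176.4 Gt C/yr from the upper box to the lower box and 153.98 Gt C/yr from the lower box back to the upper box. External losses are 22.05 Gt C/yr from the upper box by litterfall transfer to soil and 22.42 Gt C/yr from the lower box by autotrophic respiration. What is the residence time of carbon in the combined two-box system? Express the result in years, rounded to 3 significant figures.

12.3 yr

Residence time in the combined system uses the total inventory and the total *external* removal — internal exchanges between the two boxes cancel.
M_total = 231.4 + 313.7 = 545.10 Gt C.
ΣF_external_out = 22.05 + 22.42 = 44.470 Gt C/yr.
τ = M_total / ΣF_ext = 545.10 / 44.470 = 12.26 yr.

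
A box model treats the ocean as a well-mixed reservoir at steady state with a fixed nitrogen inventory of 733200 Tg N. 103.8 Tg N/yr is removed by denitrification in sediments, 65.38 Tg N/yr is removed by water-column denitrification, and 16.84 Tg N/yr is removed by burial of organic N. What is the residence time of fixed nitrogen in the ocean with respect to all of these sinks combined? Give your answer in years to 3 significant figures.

Total removal flux = 103.8 + 65.38 + 16.84 = 186.02 Tg N/yr.
τ = M / ΣF_out = 733200 / 186.02 = 3942 yr.

3940 yr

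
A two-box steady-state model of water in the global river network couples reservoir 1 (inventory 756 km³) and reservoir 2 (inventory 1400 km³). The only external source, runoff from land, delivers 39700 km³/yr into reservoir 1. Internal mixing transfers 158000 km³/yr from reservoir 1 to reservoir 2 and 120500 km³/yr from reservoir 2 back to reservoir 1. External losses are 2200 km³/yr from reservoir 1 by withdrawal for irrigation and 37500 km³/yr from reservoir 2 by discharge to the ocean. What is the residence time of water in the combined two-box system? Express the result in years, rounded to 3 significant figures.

0.0543 yr

Treat the two boxes together as one reservoir: the mixing fluxes between them are internal recycling, so τ = ΣM / Σ(external losses).
M_total = 756 + 1400 = 2156.0 km³.
ΣF_external_out = 2200 + 37500 = 39700 km³/yr.
τ = M_total / ΣF_ext = 2156.0 / 39700 = 0.05431 yr.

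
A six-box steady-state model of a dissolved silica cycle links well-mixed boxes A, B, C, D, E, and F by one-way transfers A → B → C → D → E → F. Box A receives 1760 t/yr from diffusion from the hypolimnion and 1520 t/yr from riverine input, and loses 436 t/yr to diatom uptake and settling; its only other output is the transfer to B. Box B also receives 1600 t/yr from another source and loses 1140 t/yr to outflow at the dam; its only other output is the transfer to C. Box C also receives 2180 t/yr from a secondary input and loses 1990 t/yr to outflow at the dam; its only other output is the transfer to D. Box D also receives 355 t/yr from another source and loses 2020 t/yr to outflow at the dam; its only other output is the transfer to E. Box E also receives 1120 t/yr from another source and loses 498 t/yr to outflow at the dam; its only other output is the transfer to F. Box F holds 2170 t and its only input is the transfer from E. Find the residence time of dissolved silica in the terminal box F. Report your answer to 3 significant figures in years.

0.885 yr

Box A: F(A→B) = (1760 + 1520) − 436 = 2844.0 t/yr.
Box B: F(B→C) = (2844.0 + 1600) − 1140 = 3304.0 t/yr.
Box C: F(C→D) = (3304.0 + 2180) − 1990 = 3494.0 t/yr.
Box D: F(D→E) = (3494.0 + 355) − 2020 = 1829.0 t/yr.
Box E: F(E→F) = (1829.0 + 1120) − 498 = 2451.0 t/yr.
Box F throughput = its input = 2451.0 t/yr; τ = 2170 / 2451.0 = 0.8854 yr.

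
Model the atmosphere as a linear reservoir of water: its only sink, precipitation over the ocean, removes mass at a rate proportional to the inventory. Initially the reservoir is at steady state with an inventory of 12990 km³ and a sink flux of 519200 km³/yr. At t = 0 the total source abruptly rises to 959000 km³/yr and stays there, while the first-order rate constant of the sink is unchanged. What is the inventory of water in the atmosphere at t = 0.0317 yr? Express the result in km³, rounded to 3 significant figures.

τ = M₀/F₀ = 12990/519200 = 0.02502 yr; rate constant k = 1/τ.
New steady state M_∞ = F₁/k = F₁·τ = 959000 × 0.02502 = 23993 km³.
M(t) = M_∞ + (M₀ − M_∞)·e^(−t/τ); t/τ = 0.0317/0.02502 = 1.267, so e^(−t/τ) = 0.2817.
M(t) = 23993 − 11000 × 0.2817 = 20894 km³.

20900 km³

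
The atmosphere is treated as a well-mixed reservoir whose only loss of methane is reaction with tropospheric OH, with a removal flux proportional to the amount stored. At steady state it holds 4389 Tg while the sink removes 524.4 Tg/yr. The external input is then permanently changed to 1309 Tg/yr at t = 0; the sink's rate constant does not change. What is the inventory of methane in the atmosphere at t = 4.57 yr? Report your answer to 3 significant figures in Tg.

7150 Tg

Residence time τ = M₀/F₀ = 8.370 yr. The eventual steady state is M_∞ = M₀·(F₁/F₀) = 4389 × 1309/524.4 = 10956 Tg.
The anomaly ΔM(t) = M(t) − M_∞ decays as ΔM₀·e^(−t/τ) with ΔM₀ = 4389 − 10956 = −6567 Tg.
At t = 4.57 yr, e^(−t/τ) = e^(−0.5460) = 0.5792, so ΔM = −3804 Tg and M = 10956 − 3804 = 7152.0 Tg.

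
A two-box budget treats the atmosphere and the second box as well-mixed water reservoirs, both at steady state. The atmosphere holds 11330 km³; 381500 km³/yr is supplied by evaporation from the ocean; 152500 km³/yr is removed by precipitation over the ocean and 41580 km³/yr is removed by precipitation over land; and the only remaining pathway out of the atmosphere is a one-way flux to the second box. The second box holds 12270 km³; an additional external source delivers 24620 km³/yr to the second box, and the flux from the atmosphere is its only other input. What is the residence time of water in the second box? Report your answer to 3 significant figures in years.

Balance the atmosphere: ΣF_in = 381500 km³/yr.
Flux to the second box = ΣF_in − (152500 + 41580) = 187420 km³/yr.
Total input to the second box = 187420 + 24620 = 212040 km³/yr; at steady state this equals its total output.
τ = M / F = 12270 / 212040 = 0.05787 yr.

0.0579 yr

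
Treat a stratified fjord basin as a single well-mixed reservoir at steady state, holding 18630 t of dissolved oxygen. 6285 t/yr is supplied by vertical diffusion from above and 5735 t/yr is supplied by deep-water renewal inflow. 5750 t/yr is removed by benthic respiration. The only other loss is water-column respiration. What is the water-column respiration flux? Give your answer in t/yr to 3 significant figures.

At steady state ΣF_in = ΣF_out.
ΣF_in = 6285 + 5735 = 12020 t/yr.
Water-column respiration flux = ΣF_in − (5750) = 12020 − 5750 = 6270 t/yr.

6270 t/yr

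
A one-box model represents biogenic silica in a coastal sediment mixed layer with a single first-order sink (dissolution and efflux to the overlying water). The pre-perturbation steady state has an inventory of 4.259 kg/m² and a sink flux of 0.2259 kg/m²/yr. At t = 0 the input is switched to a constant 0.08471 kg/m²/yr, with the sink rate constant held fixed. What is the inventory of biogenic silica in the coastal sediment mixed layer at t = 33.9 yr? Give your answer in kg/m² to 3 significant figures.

The sink rate constant is k = F₀/M₀ = 0.2259/4.259 = 0.05304 yr⁻¹.
Solving dM/dt = F₁ − kM with M(0) = M₀ gives M(t) = F₁/k + (M₀ − F₁/k)·e^(−kt).
F₁/k = 0.08471/0.05304 = 1.5971 kg/m²; kt = 0.05304 × 33.9 = 1.798, e^(−kt) = 0.1656.
M(33.9) = 1.5971 + (4.259 − 1.5971) × 0.1656 = 1.5971 + 0.4409 = 2.0379 kg/m².

2.04 kg/m²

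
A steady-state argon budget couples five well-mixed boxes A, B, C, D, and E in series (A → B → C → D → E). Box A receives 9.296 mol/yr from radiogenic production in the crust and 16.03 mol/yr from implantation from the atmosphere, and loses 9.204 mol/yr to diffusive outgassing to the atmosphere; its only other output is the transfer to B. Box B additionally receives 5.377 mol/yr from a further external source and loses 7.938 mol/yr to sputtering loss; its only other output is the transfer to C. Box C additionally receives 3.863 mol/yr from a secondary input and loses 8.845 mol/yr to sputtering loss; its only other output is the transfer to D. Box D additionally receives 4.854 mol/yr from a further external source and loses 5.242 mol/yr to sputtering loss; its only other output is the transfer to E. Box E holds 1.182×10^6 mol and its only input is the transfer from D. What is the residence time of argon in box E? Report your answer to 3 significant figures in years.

Box A: F(A→B) = (9.296 + 16.03) − 9.204 = 16.122 mol/yr.
Box B: F(B→C) = (16.122 + 5.377) − 7.938 = 13.561 mol/yr.
Box C: F(C→D) = (13.561 + 3.863) − 8.845 = 8.5790 mol/yr.
Box D: F(D→E) = (8.5790 + 4.854) − 5.242 = 8.1910 mol/yr.
Box E throughput = its input = 8.1910 mol/yr; τ = 1.182×10^6 / 8.1910 = 144300 yr.

144000 yr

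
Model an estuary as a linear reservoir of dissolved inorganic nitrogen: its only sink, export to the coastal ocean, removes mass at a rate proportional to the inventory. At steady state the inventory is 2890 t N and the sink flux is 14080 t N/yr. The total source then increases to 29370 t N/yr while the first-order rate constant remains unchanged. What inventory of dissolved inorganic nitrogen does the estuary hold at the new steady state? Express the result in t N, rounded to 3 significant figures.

6030 t N

Rate constant k = F/M = 14080 / 2890 = 4.872 yr⁻¹.
At the new steady state, source = k·M_new ⇒ M_new = 29370 / 4.872 = 6028 t N.
(Equivalently M_new = M × F_new/F_old = 2890 × 29370/14080.)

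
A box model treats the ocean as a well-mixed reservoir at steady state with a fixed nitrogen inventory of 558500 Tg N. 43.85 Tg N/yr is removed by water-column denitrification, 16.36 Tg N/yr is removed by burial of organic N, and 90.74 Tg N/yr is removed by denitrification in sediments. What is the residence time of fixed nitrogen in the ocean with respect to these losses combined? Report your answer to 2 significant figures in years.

Total removal = 43.85 + 16.36 + 90.74 = 150.95 Tg N/yr.
τ = M / ΣF_out = 558500 / 150.95 = 3700 yr.

3700 yr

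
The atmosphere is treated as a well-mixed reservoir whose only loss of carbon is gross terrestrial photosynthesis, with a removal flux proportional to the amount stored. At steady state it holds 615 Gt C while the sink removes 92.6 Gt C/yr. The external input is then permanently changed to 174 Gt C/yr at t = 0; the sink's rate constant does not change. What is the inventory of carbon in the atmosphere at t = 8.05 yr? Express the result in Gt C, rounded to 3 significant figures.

995 Gt C

Residence time τ = M₀/F₀ = 6.641 yr. The eventual steady state is M_∞ = M₀·(F₁/F₀) = 615 × 174/92.6 = 1155.6 Gt C.
The anomaly ΔM(t) = M(t) − M_∞ decays as ΔM₀·e^(−t/τ) with ΔM₀ = 615 − 1155.6 = −540.6 Gt C.
At t = 8.05 yr, e^(−t/τ) = e^(−1.212) = 0.2976, so ΔM = −160.9 Gt C and M = 1155.6 − 160.9 = 994.74 Gt C.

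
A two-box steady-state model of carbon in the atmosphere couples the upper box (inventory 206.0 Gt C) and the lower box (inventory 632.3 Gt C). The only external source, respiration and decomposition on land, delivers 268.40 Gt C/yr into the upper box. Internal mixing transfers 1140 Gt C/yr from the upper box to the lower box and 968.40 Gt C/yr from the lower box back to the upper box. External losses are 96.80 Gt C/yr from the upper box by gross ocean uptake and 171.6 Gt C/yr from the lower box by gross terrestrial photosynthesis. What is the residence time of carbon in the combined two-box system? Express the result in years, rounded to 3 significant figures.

3.12 yr

Residence time in the combined system uses the total inventory and the total *external* removal — internal exchanges between the two boxes cancel.
M_total = 206.0 + 632.3 = 838.30 Gt C.
ΣF_external_out = 96.80 + 171.6 = 268.40 Gt C/yr.
τ = M_total / ΣF_ext = 838.30 / 268.40 = 3.123 yr.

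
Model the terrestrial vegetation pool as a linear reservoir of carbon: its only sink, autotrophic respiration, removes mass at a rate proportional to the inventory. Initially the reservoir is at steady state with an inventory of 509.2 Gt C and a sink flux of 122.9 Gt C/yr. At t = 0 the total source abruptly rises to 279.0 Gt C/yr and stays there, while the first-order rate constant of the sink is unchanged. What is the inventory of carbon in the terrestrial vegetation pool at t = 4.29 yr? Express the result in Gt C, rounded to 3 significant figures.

τ = M₀/F₀ = 509.2/122.9 = 4.143 yr; rate constant k = 1/τ.
New steady state M_∞ = F₁/k = F₁·τ = 279.0 × 4.143 = 1156.0 Gt C.
M(t) = M_∞ + (M₀ − M_∞)·e^(−t/τ); t/τ = 4.29/4.143 = 1.035, so e^(−t/τ) = 0.3551.
M(t) = 1156.0 − 646.8 × 0.3551 = 926.31 Gt C.

926 Gt C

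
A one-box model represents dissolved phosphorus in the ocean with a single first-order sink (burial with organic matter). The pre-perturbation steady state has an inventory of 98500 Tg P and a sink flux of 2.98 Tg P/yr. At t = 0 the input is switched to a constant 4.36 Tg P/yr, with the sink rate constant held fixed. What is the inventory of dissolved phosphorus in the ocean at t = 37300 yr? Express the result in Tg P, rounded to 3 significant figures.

Residence time τ = M₀/F₀ = 33050 yr. The eventual steady state is M_∞ = M₀·(F₁/F₀) = 98500 × 4.36/2.98 = 144110 Tg P.
The anomaly ΔM(t) = M(t) − M_∞ decays as ΔM₀·e^(−t/τ) with ΔM₀ = 98500 − 144110 = −45610 Tg P.
At t = 37300 yr, e^(−t/τ) = e^(−1.128) = 0.3235, so ΔM = −14760 Tg P and M = 144110 − 14760 = 129360 Tg P.

129000 Tg P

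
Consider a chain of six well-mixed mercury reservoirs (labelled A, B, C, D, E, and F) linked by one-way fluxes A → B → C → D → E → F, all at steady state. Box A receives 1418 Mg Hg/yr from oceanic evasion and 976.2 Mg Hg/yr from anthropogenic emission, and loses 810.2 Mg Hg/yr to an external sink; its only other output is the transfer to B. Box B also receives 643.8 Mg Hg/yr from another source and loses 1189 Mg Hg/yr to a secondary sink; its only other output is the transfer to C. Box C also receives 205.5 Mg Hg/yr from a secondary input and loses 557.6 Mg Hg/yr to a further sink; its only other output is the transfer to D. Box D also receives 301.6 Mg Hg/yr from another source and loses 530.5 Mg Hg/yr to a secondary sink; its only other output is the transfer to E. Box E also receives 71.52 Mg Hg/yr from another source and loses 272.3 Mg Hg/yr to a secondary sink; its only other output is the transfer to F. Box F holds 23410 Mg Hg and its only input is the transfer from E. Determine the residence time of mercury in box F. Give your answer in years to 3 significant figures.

Box A: F(A→B) = (1418 + 976.2) − 810.2 = 1584.0 Mg Hg/yr.
Box B: F(B→C) = (1584.0 + 643.8) − 1189 = 1038.8 Mg Hg/yr.
Box C: F(C→D) = (1038.8 + 205.5) − 557.6 = 686.70 Mg Hg/yr.
Box D: F(D→E) = (686.70 + 301.6) − 530.5 = 457.80 Mg Hg/yr.
Box E: F(E→F) = (457.80 + 71.52) − 272.3 = 257.02 Mg Hg/yr.
Box F throughput = its input = 257.02 Mg Hg/yr; τ = 23410 / 257.02 = 91.08 yr.

91.1 yr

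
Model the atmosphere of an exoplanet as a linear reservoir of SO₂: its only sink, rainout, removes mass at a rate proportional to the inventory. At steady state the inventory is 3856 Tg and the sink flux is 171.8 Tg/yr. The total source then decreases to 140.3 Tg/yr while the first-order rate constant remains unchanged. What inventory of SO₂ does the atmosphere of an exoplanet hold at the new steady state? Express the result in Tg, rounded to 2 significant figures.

3100 Tg

Rate constant k = F/M = 171.8 / 3856 = 0.04455 yr⁻¹.
At the new steady state, source = k·M_new ⇒ M_new = 140.3 / 0.04455 = 3149 Tg.
(Equivalently M_new = M × F_new/F_old = 3856 × 140.3/171.8.)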